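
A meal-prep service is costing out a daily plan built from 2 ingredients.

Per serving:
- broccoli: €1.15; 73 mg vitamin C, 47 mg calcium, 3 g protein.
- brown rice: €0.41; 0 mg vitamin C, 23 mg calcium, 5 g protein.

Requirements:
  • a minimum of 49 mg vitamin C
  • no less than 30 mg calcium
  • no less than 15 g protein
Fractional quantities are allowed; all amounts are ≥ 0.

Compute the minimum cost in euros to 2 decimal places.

Let x1 = servings of broccoli, x2 = servings of brown rice.
min 1.15x1 + 0.41x2 with:
  73x1 ≥ 49   (vitamin C)
  47x1 + 23x2 ≥ 30   (calcium)
  3x1 + 5x2 ≥ 15   (protein)
  x1, x2 ≥ 0.
Both inputs are positive at the optimum. The vitamin C and protein requirements are met with equality.
So broccoli = 0.6712 servings, brown rice = 2.597 servings.
Total cost: 1.15·0.6712 + 0.41·2.597 = 1.8367.

€1.84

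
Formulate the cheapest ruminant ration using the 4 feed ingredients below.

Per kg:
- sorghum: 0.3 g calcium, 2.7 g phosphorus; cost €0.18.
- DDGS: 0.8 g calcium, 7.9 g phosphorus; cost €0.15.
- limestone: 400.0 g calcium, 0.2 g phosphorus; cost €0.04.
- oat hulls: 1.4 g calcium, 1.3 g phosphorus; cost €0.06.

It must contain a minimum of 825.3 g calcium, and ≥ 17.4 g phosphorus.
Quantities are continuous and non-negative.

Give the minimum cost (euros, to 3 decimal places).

€0.405

This is a linear program. Let x1 = kg of sorghum, x2 = kg of DDGS, x3 = kg of limestone, x4 = kg of oat hulls.
Minimise 0.18x1 + 0.15x2 + 0.04x3 + 0.06x4 subject to:
  0.3x1 + 0.8x2 + 400x3 + 1.4x4 ≥ 825.3   (calcium)
  2.7x1 + 7.9x2 + 0.2x3 + 1.3x4 ≥ 17.4   (phosphorus)
  x1, x2, x3, x4 ≥ 0.
At the optimum only DDGS, limestone are positive (sorghum, oat hulls = 0). There the calcium and phosphorus constraints are tight.
That vertex is x2 = 2.15, x3 = 2.059.
Cost = 0.15·2.15 + 0.04·2.059 = 0.40486.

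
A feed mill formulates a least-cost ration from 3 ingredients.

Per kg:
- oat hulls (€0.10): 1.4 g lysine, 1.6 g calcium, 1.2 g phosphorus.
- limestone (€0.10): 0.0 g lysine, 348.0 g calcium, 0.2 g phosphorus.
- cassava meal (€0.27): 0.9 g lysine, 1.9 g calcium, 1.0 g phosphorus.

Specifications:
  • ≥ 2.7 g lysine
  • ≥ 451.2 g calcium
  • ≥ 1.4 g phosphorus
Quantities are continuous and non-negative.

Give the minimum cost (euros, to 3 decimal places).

Let x1 = kg of oat hulls, x2 = kg of limestone, x3 = kg of cassava meal.
min 0.1x1 + 0.1x2 + 0.27x3 subject to:
  1.4x1 + 0.9x3 ≥ 2.7   (lysine)
  1.6x1 + 348x2 + 1.9x3 ≥ 451.2   (calcium)
  1.2x1 + 0.2x2 + 1x3 ≥ 1.4   (phosphorus)
  x1, x2, x3 ≥ 0.
At the optimum only oat hulls, limestone are positive (cassava meal = 0). There the lysine and calcium constraints are tight.
Solving gives x1 = 1.929, x2 = 1.288.
Hence cost = 0.1·1.929 + 0.1·1.288 = €0.32170.

€0.322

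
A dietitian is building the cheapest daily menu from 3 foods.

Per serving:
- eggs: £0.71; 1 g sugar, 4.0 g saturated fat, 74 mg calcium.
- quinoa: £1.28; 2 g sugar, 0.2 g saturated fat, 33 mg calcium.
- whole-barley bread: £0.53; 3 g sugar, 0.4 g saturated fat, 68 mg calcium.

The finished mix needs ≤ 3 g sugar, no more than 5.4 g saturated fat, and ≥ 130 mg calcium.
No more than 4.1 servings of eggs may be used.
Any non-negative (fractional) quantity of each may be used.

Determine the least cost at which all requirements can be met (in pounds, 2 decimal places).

£1.17

Let x1 = servings of eggs, x2 = servings of quinoa, x3 = servings of whole-barley bread.
Minimize 0.71x1 + 1.28x2 + 0.53x3 s.t.:
  1x1 + 2x2 + 3x3 ≤ 3   (sugar)
  4x1 + 0.2x2 + 0.4x3 ≤ 5.4   (saturated fat)
  74x1 + 33x2 + 68x3 ≥ 130   (calcium)
  x1 ≤ 4.1
  x1, x2, x3 ≥ 0.
At the optimum only eggs, whole-barley bread are positive (quinoa = 0). Binding constraints: sugar and calcium.
Optimal quantities: eggs = 1.208 servings, whole-barley bread = 0.5974 servings.
Hence cost = 0.71·1.208 + 0.53·0.5974 = £1.1743.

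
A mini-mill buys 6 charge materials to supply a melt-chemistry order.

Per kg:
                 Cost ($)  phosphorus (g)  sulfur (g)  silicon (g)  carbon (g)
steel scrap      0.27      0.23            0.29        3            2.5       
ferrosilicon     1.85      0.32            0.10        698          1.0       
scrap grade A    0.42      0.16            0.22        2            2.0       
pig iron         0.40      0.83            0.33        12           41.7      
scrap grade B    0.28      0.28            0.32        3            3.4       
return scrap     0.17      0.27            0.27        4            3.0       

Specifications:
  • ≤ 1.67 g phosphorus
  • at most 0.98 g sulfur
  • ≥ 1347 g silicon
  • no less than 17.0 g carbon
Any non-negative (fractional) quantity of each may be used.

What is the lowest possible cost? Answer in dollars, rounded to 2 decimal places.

Let x1 = kg of steel scrap, x2 = kg of ferrosilicon, x3 = kg of scrap grade A, x4 = kg of pig iron, x5 = kg of scrap grade B, x6 = kg of return scrap.
min 0.27x1 + 1.85x2 + 0.42x3 + 0.4x4 + 0.28x5 + 0.17x6 subject to:
  0.23x1 + 0.32x2 + 0.16x3 + 0.83x4 + 0.28x5 + 0.27x6 ≤ 1.67   (phosphorus)
  0.29x1 + 0.1x2 + 0.22x3 + 0.33x4 + 0.32x5 + 0.27x6 ≤ 0.98   (sulfur)
  3x1 + 698x2 + 2x3 + 12x4 + 3x5 + 4x6 ≥ 1347   (silicon)
  2.5x1 + 1x2 + 2x3 + 41.7x4 + 3.4x5 + 3x6 ≥ 17   (carbon)
  x1, x2, x3, x4, x5, x6 ≥ 0.
At the optimum only ferrosilicon, pig iron are positive (steel scrap, scrap grade A, scrap grade B, return scrap = 0). There the silicon and carbon constraints are tight.
Optimal quantities: ferrosilicon = 1.924 kg, pig iron = 0.3615 kg.
Cost = 1.85·1.924 + 0.4·0.3615 = 3.7040.

$3.70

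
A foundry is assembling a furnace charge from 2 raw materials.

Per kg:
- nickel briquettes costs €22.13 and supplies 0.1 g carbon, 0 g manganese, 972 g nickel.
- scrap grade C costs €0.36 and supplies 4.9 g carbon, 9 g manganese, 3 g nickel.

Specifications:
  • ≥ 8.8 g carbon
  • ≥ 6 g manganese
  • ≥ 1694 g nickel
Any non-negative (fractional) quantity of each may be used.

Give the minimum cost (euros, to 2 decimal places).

Let x1 = kg of nickel briquettes, x2 = kg of scrap grade C.
Minimise 22.13x1 + 0.36x2 subject to:
  0.1x1 + 4.9x2 ≥ 8.8   (carbon)
  9x2 ≥ 6   (manganese)
  972x1 + 3x2 ≥ 1694   (nickel)
  x1, x2 ≥ 0.
Both inputs are positive at the optimum. There the carbon and nickel constraints are tight.
Optimal quantities: nickel briquettes = 1.7374 kg, scrap grade C = 1.7605 kg.
Total cost: 22.13·1.7374 + 0.36·1.7605 = 39.0824.

€39.08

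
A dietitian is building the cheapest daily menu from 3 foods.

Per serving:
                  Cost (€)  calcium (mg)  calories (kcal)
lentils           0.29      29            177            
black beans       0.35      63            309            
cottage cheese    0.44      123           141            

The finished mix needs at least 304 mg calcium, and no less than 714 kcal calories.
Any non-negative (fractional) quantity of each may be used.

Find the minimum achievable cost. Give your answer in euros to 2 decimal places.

€1.28

Set it up as a linear program. Let x1 = servings of lentils, x2 = servings of black beans, x3 = servings of cottage cheese.
Minimise 0.29x1 + 0.35x2 + 0.44x3 subject to:
  29x1 + 63x2 + 123x3 ≥ 304   (calcium)
  177x1 + 309x2 + 141x3 ≥ 714   (calories)
  x1, x2, x3 ≥ 0.
At the optimum only black beans, cottage cheese are positive (lentils = 0). Binding constraints: calcium and calories.
Solving gives x2 = 1.544, x3 = 1.681.
Total cost: 0.35·1.544 + 0.44·1.681 = 1.2800.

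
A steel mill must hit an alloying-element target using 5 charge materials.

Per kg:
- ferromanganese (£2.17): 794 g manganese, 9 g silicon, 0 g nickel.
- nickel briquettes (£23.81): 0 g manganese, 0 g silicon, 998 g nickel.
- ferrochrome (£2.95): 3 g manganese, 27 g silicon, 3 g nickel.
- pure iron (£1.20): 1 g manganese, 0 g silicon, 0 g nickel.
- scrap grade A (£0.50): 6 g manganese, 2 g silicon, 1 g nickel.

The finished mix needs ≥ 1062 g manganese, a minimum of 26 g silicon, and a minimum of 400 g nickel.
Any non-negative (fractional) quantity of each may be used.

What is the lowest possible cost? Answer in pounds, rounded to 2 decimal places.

This is a linear program. Let x1 = kg of ferromanganese, x2 = kg of nickel briquettes, x3 = kg of ferrochrome, x4 = kg of pure iron, x5 = kg of scrap grade A.
min 2.17x1 + 23.81x2 + 2.95x3 + 1.2x4 + 0.5x5 with:
  794x1 + 3x3 + 1x4 + 6x5 ≥ 1062   (manganese)
  9x1 + 27x3 + 2x5 ≥ 26   (silicon)
  998x2 + 3x3 + 1x5 ≥ 400   (nickel)
  x1, x2, x3, x4, x5 ≥ 0.
At the optimum only ferromanganese, nickel briquettes, ferrochrome are positive (pure iron, scrap grade A = 0). Binding constraints: manganese, silicon, nickel.
So ferromanganese = 1.336 kg, nickel briquettes = 0.3992 kg, ferrochrome = 0.5178 kg.
Total cost: 2.17·1.336 + 23.81·0.3992 + 2.95·0.5178 = 13.9316.

£13.93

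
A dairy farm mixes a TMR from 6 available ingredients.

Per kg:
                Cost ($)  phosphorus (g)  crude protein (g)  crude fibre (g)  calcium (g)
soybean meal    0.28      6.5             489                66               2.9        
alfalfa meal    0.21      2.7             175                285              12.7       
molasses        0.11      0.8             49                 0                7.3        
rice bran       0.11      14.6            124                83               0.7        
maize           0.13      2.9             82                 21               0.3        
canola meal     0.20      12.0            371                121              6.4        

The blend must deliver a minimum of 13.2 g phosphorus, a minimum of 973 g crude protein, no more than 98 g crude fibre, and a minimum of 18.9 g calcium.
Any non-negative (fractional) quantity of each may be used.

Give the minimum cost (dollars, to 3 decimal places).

$0.970

Let x1 = kg of soybean meal, x2 = kg of alfalfa meal, x3 = kg of molasses, x4 = kg of rice bran, x5 = kg of maize, x6 = kg of canola meal.
min 0.28x1 + 0.21x2 + 0.11x3 + 0.11x4 + 0.13x5 + 0.2x6 s.t.:
  6.5x1 + 2.7x2 + 0.8x3 + 14.6x4 + 2.9x5 + 12x6 ≥ 13.2   (phosphorus)
  489x1 + 175x2 + 49x3 + 124x4 + 82x5 + 371x6 ≥ 973   (crude protein)
  66x1 + 285x2 + 83x4 + 21x5 + 121x6 ≤ 98   (crude fibre)
  2.9x1 + 12.7x2 + 7.3x3 + 0.7x4 + 0.3x5 + 6.4x6 ≥ 18.9   (calcium)
  x1, x2, x3, x4, x5, x6 ≥ 0.
The minimum-cost mix takes nothing from alfalfa meal, rice bran, maize, canola meal — only soybean meal, molasses. The crude protein and crude fibre requirements are met with equality.
So soybean meal = 1.485 kg, molasses = 5.039 kg.
Objective = 0.28·1.485 + 0.11·5.039 = 0.97009.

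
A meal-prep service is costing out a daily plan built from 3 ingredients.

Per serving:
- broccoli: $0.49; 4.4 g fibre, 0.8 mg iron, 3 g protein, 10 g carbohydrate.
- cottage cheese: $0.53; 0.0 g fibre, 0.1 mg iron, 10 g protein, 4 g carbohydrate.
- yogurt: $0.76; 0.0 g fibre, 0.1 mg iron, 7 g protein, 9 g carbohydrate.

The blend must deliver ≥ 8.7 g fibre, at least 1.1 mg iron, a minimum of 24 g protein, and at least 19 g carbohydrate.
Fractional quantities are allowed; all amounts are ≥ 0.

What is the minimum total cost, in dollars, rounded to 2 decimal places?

Set it up as a linear program. Let x1 = servings of broccoli, x2 = servings of cottage cheese, x3 = servings of yogurt.
Minimize 0.49x1 + 0.53x2 + 0.76x3 with:
  4.4x1 ≥ 8.7   (fibre)
  0.8x1 + 0.1x2 + 0.1x3 ≥ 1.1   (iron)
  3x1 + 10x2 + 7x3 ≥ 24   (protein)
  10x1 + 4x2 + 9x3 ≥ 19   (carbohydrate)
  x1, x2, x3 ≥ 0.
The minimum-cost mix takes nothing from yogurt — only broccoli, cottage cheese. There the fibre and protein constraints are tight.
So broccoli = 1.977 servings, cottage cheese = 1.807 servings.
Hence cost = 0.49·1.977 + 0.53·1.807 = $1.9264.

$1.93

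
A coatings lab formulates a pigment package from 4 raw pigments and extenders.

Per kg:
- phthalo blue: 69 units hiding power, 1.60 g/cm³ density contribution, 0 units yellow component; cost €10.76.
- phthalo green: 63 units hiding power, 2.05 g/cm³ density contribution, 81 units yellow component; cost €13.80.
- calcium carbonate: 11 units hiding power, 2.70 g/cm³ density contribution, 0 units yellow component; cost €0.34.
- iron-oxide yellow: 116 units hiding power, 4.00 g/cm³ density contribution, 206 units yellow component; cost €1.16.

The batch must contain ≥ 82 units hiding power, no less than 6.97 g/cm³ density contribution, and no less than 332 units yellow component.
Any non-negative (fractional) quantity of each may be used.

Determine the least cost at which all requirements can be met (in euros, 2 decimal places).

€1.94

Let x1 = kg of phthalo blue, x2 = kg of phthalo green, x3 = kg of calcium carbonate, x4 = kg of iron-oxide yellow.
min 10.76x1 + 13.8x2 + 0.34x3 + 1.16x4 with:
  69x1 + 63x2 + 11x3 + 116x4 ≥ 82   (hiding power)
  1.6x1 + 2.05x2 + 2.7x3 + 4x4 ≥ 6.97   (density contribution)
  81x2 + 206x4 ≥ 332   (yellow component)
  x1, x2, x3, x4 ≥ 0.
The cheapest feasible vertex uses only calcium carbonate, iron-oxide yellow; phthalo blue, phthalo green are not used. The density contribution and yellow component requirements are met with equality.
Solving gives x3 = 0.1939, x4 = 1.612.
Hence cost = 0.34·0.1939 + 1.16·1.612 = €1.9358.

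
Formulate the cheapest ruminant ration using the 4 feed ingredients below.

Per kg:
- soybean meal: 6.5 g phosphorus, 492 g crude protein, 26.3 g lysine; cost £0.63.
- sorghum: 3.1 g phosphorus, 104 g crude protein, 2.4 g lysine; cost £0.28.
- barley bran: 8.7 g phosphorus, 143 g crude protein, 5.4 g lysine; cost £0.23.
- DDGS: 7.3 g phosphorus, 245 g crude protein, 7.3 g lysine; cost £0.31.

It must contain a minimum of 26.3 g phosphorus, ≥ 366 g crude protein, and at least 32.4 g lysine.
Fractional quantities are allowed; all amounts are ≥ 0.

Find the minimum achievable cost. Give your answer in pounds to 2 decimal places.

£1.03

Let x1 = kg of soybean meal, x2 = kg of sorghum, x3 = kg of barley bran, x4 = kg of DDGS.
min 0.63x1 + 0.28x2 + 0.23x3 + 0.31x4 with:
  6.5x1 + 3.1x2 + 8.7x3 + 7.3x4 ≥ 26.3   (phosphorus)
  492x1 + 104x2 + 143x3 + 245x4 ≥ 366   (crude protein)
  26.3x1 + 2.4x2 + 5.4x3 + 7.3x4 ≥ 32.4   (lysine)
  x1, x2, x3, x4 ≥ 0.
The optimal basis is {soybean meal, barley bran}; sorghum, DDGS drop out. The phosphorus and lysine requirements are met with equality.
Solving gives x1 = 0.722, x3 = 2.484.
Objective = 0.63·0.722 + 0.23·2.484 = 1.0262.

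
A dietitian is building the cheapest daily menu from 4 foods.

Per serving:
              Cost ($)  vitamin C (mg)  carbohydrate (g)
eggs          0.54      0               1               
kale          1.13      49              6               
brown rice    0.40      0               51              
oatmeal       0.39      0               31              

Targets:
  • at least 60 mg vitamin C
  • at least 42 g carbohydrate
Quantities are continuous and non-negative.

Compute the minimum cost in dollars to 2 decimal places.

$1.66

Let x1 = servings of eggs, x2 = servings of kale, x3 = servings of brown rice, x4 = servings of oatmeal.
Minimize 0.54x1 + 1.13x2 + 0.4x3 + 0.39x4 subject to:
  49x2 ≥ 60   (vitamin C)
  1x1 + 6x2 + 51x3 + 31x4 ≥ 42   (carbohydrate)
  x1, x2, x3, x4 ≥ 0.
The optimal basis is {kale, brown rice}; eggs, oatmeal drop out. There the vitamin C and carbohydrate constraints are tight.
Optimal quantities: kale = 1.2245 servings, brown rice = 0.67947 servings.
Cost = 1.13·1.2245 + 0.4·0.67947 = 1.6555.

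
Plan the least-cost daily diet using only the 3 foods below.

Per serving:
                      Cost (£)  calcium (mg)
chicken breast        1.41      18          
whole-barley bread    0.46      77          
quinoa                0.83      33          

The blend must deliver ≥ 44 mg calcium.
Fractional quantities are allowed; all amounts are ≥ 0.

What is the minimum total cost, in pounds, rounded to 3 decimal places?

£0.263

Treat it as an LP. Let x1 = servings of chicken breast, x2 = servings of whole-barley bread, x3 = servings of quinoa.
Minimize 1.41x1 + 0.46x2 + 0.83x3 s.t.:
  18x1 + 77x2 + 33x3 ≥ 44   (calcium)
  x1, x2, x3 ≥ 0.
At the optimum only whole-barley bread is positive (chicken breast, quinoa = 0). The calcium requirement is met with equality.
That vertex is x2 = 0.5714.
Hence cost = 0.46·0.5714 = £0.26284.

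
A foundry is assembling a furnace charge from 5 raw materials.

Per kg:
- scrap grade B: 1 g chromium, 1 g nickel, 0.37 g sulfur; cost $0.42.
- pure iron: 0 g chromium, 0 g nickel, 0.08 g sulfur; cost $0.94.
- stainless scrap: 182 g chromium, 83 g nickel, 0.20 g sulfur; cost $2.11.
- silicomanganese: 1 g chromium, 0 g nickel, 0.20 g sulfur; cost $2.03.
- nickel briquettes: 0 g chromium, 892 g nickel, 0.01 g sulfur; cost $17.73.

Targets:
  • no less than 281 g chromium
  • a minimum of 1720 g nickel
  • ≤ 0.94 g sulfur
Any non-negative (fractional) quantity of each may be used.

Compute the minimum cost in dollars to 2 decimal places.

Treat it as an LP. Let x1 = kg of scrap grade B, x2 = kg of pure iron, x3 = kg of stainless scrap, x4 = kg of silicomanganese, x5 = kg of nickel briquettes.
min 0.42x1 + 0.94x2 + 2.11x3 + 2.03x4 + 17.73x5 with:
  1x1 + 182x3 + 1x4 ≥ 281   (chromium)
  1x1 + 83x3 + 892x5 ≥ 1720   (nickel)
  0.37x1 + 0.08x2 + 0.2x3 + 0.2x4 + 0.01x5 ≤ 0.94   (sulfur)
  x1, x2, x3, x4, x5 ≥ 0.
The cheapest feasible vertex uses only stainless scrap, nickel briquettes; scrap grade B, pure iron, silicomanganese are not used. There the chromium and nickel constraints are tight.
Solving gives x3 = 1.544, x5 = 1.7846.
Objective = 2.11·1.544 + 17.73·1.7846 = 34.8988.

$34.90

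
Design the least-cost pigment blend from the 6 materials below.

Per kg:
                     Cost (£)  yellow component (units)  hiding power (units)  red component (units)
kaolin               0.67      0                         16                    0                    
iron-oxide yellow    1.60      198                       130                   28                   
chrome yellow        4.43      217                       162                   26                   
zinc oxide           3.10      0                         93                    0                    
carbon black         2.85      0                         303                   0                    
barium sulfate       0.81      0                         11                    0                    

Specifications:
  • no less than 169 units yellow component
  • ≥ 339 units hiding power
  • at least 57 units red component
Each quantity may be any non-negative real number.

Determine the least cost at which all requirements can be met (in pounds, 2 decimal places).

£3.96

Treat it as an LP. Let x1 = kg of kaolin, x2 = kg of iron-oxide yellow, x3 = kg of chrome yellow, x4 = kg of zinc oxide, x5 = kg of carbon black, x6 = kg of barium sulfate.
min 0.67x1 + 1.6x2 + 4.43x3 + 3.1x4 + 2.85x5 + 0.81x6 s.t.:
  198x2 + 217x3 ≥ 169   (yellow component)
  16x1 + 130x2 + 162x3 + 93x4 + 303x5 + 11x6 ≥ 339   (hiding power)
  28x2 + 26x3 ≥ 57   (red component)
  x1, x2, x3, x4, x5, x6 ≥ 0.
At the optimum only iron-oxide yellow, carbon black are positive (kaolin, chrome yellow, zinc oxide, barium sulfate = 0). Binding constraints: hiding power and red component.
So iron-oxide yellow = 2.036 kg, carbon black = 0.2454 kg.
Hence cost = 1.6·2.036 + 2.85·0.2454 = £3.9570.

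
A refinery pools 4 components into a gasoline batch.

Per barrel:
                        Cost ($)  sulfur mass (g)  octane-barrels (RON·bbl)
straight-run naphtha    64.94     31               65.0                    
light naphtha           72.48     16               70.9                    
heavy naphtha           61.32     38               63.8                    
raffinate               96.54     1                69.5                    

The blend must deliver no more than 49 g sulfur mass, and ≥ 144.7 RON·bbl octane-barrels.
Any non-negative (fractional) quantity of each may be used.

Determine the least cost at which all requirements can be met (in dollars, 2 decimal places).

$145.22

Treat it as an LP. Let x1 = barrels of straight-run naphtha, x2 = barrels of light naphtha, x3 = barrels of heavy naphtha, x4 = barrels of raffinate.
min 64.94x1 + 72.48x2 + 61.32x3 + 96.54x4 subject to:
  31x1 + 16x2 + 38x3 + 1x4 ≤ 49   (sulfur mass)
  65x1 + 70.9x2 + 63.8x3 + 69.5x4 ≥ 144.7   (octane-barrels)
  x1, x2, x3, x4 ≥ 0.
The optimal basis is {light naphtha, heavy naphtha}; straight-run naphtha, raffinate drop out. There the sulfur mass and octane-barrels constraints are tight.
Solving gives x2 = 1.4177, x3 = 0.69254.
Hence cost = 72.48·1.4177 + 61.32·0.69254 = $145.2214.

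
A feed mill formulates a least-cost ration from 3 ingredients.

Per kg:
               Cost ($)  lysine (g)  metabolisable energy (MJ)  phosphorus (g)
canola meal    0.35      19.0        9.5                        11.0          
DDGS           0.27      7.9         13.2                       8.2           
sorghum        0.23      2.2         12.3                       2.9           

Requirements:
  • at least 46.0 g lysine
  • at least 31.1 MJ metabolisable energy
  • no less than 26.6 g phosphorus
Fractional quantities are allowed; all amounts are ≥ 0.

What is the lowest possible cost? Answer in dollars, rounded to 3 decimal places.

Treat it as an LP. Let x1 = kg of canola meal, x2 = kg of DDGS, x3 = kg of sorghum.
Minimize 0.35x1 + 0.27x2 + 0.23x3 with:
  19x1 + 7.9x2 + 2.2x3 ≥ 46   (lysine)
  9.5x1 + 13.2x2 + 12.3x3 ≥ 31.1   (metabolisable energy)
  11x1 + 8.2x2 + 2.9x3 ≥ 26.6   (phosphorus)
  x1, x2, x3 ≥ 0.
The minimum-cost mix takes nothing from sorghum — only canola meal, DDGS. There the lysine and metabolisable energy constraints are tight.
That vertex is x1 = 2.057, x2 = 0.8757.
Total cost: 0.35·2.057 + 0.27·0.8757 = 0.95639.

$0.956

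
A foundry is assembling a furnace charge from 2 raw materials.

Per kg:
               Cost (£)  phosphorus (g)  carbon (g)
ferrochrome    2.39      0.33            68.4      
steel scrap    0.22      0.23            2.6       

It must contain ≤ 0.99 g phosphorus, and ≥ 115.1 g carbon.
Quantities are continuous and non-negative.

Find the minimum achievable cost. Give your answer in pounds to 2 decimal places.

£4.02

Let x1 = kg of ferrochrome, x2 = kg of steel scrap.
min 2.39x1 + 0.22x2 subject to:
  0.33x1 + 0.23x2 ≤ 0.99   (phosphorus)
  68.4x1 + 2.6x2 ≥ 115.1   (carbon)
  x1, x2 ≥ 0.
The optimal basis is {ferrochrome}; steel scrap drops out. The carbon requirement is met with equality.
Optimal quantities: ferrochrome = 1.683 kg.
Hence cost = 2.39·1.683 = £4.0224.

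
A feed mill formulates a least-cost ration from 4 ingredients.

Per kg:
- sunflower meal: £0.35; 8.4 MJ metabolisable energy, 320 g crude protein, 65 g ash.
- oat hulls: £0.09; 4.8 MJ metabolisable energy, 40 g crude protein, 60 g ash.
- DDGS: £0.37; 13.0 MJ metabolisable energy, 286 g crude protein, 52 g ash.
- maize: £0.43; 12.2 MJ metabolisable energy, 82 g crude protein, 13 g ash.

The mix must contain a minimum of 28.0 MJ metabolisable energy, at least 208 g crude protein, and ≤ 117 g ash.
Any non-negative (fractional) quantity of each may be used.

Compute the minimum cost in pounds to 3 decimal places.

£0.791

Set it up as a linear program. Let x1 = kg of sunflower meal, x2 = kg of oat hulls, x3 = kg of DDGS, x4 = kg of maize.
Minimise 0.35x1 + 0.09x2 + 0.37x3 + 0.43x4 s.t.:
  8.4x1 + 4.8x2 + 13x3 + 12.2x4 ≥ 28   (metabolisable energy)
  320x1 + 40x2 + 286x3 + 82x4 ≥ 208   (crude protein)
  65x1 + 60x2 + 52x3 + 13x4 ≤ 117   (ash)
  x1, x2, x3, x4 ≥ 0.
At the optimum only oat hulls, DDGS are positive (sunflower meal, maize = 0). Binding constraints: metabolisable energy and ash.
So oat hulls = 0.1225 kg, DDGS = 2.109 kg.
Hence cost = 0.09·0.1225 + 0.37·2.109 = £0.79136.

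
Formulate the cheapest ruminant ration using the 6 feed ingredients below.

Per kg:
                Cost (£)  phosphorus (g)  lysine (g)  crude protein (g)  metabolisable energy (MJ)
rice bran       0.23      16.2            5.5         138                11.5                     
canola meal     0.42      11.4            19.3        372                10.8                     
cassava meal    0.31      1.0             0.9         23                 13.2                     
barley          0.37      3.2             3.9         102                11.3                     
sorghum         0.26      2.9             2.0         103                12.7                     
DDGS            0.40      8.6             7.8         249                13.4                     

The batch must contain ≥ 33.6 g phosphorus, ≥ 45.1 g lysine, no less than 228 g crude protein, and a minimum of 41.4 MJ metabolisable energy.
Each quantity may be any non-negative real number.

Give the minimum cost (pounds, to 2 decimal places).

Let x1 = kg of rice bran, x2 = kg of canola meal, x3 = kg of cassava meal, x4 = kg of barley, x5 = kg of sorghum, x6 = kg of DDGS.
Minimize 0.23x1 + 0.42x2 + 0.31x3 + 0.37x4 + 0.26x5 + 0.4x6 with:
  16.2x1 + 11.4x2 + 1x3 + 3.2x4 + 2.9x5 + 8.6x6 ≥ 33.6   (phosphorus)
  5.5x1 + 19.3x2 + 0.9x3 + 3.9x4 + 2x5 + 7.8x6 ≥ 45.1   (lysine)
  138x1 + 372x2 + 23x3 + 102x4 + 103x5 + 249x6 ≥ 228   (crude protein)
  11.5x1 + 10.8x2 + 13.2x3 + 11.3x4 + 12.7x5 + 13.4x6 ≥ 41.4   (metabolisable energy)
  x1, x2, x3, x4, x5, x6 ≥ 0.
The minimum-cost mix takes nothing from cassava meal, barley, sorghum, DDGS — only rice bran, canola meal. Binding constraints: lysine and metabolisable energy.
Solving gives x1 = 1.919, x2 = 1.79.
Hence cost = 0.23·1.919 + 0.42·1.79 = £1.1932.

£1.19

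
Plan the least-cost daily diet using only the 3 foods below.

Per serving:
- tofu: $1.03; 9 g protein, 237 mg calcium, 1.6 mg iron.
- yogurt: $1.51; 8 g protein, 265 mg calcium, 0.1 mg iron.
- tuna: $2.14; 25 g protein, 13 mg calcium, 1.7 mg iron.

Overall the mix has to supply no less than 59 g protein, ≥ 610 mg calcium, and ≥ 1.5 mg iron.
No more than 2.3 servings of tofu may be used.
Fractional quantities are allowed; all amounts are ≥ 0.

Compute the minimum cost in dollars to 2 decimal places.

$5.79

Set it up as a linear program. Let x1 = servings of tofu, x2 = servings of yogurt, x3 = servings of tuna.
min 1.03x1 + 1.51x2 + 2.14x3 with:
  9x1 + 8x2 + 25x3 ≥ 59   (protein)
  237x1 + 265x2 + 13x3 ≥ 610   (calcium)
  1.6x1 + 0.1x2 + 1.7x3 ≥ 1.5   (iron)
  x1 ≤ 2.3
  x1, x2, x3 ≥ 0.
All 3 inputs are positive at the optimum. Binding constraints: protein, calcium, the tofu cap.
Solving gives x1 = 2.3, x2 = 0.1725, x3 = 1.477.
Cost = 1.03·2.3 + 1.51·0.1725 + 2.14·1.477 = 5.7903.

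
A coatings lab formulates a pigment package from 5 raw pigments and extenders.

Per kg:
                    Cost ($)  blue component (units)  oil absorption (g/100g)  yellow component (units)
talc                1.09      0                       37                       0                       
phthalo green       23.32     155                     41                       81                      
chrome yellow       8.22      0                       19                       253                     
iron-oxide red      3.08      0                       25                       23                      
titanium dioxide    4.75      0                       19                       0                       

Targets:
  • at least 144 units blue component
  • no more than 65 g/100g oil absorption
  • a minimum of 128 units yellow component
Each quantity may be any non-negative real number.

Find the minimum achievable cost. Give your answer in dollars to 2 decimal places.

Set it up as a linear program. Let x1 = kg of talc, x2 = kg of phthalo green, x3 = kg of chrome yellow, x4 = kg of iron-oxide red, x5 = kg of titanium dioxide.
Minimise 1.09x1 + 23.32x2 + 8.22x3 + 3.08x4 + 4.75x5 subject to:
  155x2 ≥ 144   (blue component)
  37x1 + 41x2 + 19x3 + 25x4 + 19x5 ≤ 65   (oil absorption)
  81x2 + 253x3 + 23x4 ≥ 128   (yellow component)
  x1, x2, x3, x4, x5 ≥ 0.
At the optimum only phthalo green, chrome yellow are positive (talc, iron-oxide red, titanium dioxide = 0). The blue component and yellow component requirements are met with equality.
That vertex is x2 = 0.929, x3 = 0.2085.
Total cost: 23.32·0.929 + 8.22·0.2085 = 23.3782.

$23.38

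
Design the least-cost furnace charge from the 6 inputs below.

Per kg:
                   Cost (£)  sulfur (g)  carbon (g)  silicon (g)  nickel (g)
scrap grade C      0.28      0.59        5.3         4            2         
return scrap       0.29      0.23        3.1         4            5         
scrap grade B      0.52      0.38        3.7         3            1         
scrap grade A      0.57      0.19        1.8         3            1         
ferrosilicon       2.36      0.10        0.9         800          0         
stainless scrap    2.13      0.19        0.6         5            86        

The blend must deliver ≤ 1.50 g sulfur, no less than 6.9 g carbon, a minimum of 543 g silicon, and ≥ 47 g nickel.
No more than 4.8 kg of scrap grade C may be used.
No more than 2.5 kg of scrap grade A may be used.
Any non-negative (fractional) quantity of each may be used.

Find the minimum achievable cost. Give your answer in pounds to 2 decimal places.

Let x1 = kg of scrap grade C, x2 = kg of return scrap, x3 = kg of scrap grade B, x4 = kg of scrap grade A, x5 = kg of ferrosilicon, x6 = kg of stainless scrap.
Minimise 0.28x1 + 0.29x2 + 0.52x3 + 0.57x4 + 2.36x5 + 2.13x6 s.t.:
  0.59x1 + 0.23x2 + 0.38x3 + 0.19x4 + 0.1x5 + 0.19x6 ≤ 1.5   (sulfur)
  5.3x1 + 3.1x2 + 3.7x3 + 1.8x4 + 0.9x5 + 0.6x6 ≥ 6.9   (carbon)
  4x1 + 4x2 + 3x3 + 3x4 + 800x5 + 5x6 ≥ 543   (silicon)
  2x1 + 5x2 + 1x3 + 1x4 + 86x6 ≥ 47   (nickel)
  x1 ≤ 4.8
  x4 ≤ 2.5
  x1, x2, x3, x4, x5, x6 ≥ 0.
At the optimum only scrap grade C, ferrosilicon, stainless scrap are positive (return scrap, scrap grade B, scrap grade A = 0). There the carbon, silicon, nickel constraints are tight.
That vertex is x1 = 1.129, x5 = 0.6699, x6 = 0.5203.
Objective = 0.28·1.129 + 2.36·0.6699 + 2.13·0.5203 = 3.0053.

£3.01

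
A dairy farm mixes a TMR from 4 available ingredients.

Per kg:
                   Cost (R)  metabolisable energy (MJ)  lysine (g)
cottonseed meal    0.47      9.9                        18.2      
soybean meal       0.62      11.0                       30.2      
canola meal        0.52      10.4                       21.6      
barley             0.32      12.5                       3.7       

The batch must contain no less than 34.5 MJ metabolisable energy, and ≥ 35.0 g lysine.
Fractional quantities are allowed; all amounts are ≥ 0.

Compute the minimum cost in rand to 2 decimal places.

R1.19

Set it up as a linear program. Let x1 = kg of cottonseed meal, x2 = kg of soybean meal, x3 = kg of canola meal, x4 = kg of barley.
Minimise 0.47x1 + 0.62x2 + 0.52x3 + 0.32x4 subject to:
  9.9x1 + 11x2 + 10.4x3 + 12.5x4 ≥ 34.5   (metabolisable energy)
  18.2x1 + 30.2x2 + 21.6x3 + 3.7x4 ≥ 35   (lysine)
  x1, x2, x3, x4 ≥ 0.
The minimum-cost mix takes nothing from cottonseed meal, canola meal — only soybean meal, barley. The metabolisable energy and lysine requirements are met with equality.
That vertex is x2 = 0.92, x4 = 1.95.
Objective = 0.62·0.92 + 0.32·1.95 = 1.1944.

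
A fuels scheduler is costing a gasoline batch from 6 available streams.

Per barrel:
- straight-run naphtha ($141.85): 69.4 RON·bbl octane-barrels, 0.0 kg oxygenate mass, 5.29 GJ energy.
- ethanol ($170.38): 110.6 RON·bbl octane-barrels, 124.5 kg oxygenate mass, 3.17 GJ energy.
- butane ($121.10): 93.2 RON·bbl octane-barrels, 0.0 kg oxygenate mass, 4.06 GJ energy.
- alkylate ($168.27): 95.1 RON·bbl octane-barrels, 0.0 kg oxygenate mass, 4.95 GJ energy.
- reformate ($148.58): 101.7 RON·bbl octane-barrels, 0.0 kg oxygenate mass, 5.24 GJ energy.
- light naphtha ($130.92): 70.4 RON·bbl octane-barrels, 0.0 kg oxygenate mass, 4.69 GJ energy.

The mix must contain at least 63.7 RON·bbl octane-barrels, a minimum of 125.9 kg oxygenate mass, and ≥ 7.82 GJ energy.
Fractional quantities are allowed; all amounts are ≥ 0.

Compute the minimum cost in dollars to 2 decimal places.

Let x1 = barrels of straight-run naphtha, x2 = barrels of ethanol, x3 = barrels of butane, x4 = barrels of alkylate, x5 = barrels of reformate, x6 = barrels of light naphtha.
Minimize 141.85x1 + 170.38x2 + 121.1x3 + 168.27x4 + 148.58x5 + 130.92x6 subject to:
  69.4x1 + 110.6x2 + 93.2x3 + 95.1x4 + 101.7x5 + 70.4x6 ≥ 63.7   (octane-barrels)
  124.5x2 ≥ 125.9   (oxygenate mass)
  5.29x1 + 3.17x2 + 4.06x3 + 4.95x4 + 5.24x5 + 4.69x6 ≥ 7.82   (energy)
  x1, x2, x3, x4, x5, x6 ≥ 0.
At the optimum only straight-run naphtha, ethanol are positive (butane, alkylate, reformate, light naphtha = 0). The oxygenate mass and energy requirements are met with equality.
Solving gives x1 = 0.872279, x2 = 1.01124.
Total cost: 141.85·0.872279 + 170.38·1.01124 = 296.0278.

$296.03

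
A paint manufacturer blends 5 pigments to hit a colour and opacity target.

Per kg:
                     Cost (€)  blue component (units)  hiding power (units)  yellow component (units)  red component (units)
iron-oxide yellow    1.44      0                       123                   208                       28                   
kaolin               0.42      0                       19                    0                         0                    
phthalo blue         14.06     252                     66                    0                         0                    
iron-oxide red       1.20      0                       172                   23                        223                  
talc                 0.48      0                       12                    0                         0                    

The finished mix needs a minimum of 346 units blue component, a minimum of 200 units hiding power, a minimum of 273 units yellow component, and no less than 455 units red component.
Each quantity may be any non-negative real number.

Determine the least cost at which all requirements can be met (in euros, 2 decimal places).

€23.17

Let x1 = kg of iron-oxide yellow, x2 = kg of kaolin, x3 = kg of phthalo blue, x4 = kg of iron-oxide red, x5 = kg of talc.
Minimise 1.44x1 + 0.42x2 + 14.06x3 + 1.2x4 + 0.48x5 with:
  252x3 ≥ 346   (blue component)
  123x1 + 19x2 + 66x3 + 172x4 + 12x5 ≥ 200   (hiding power)
  208x1 + 23x4 ≥ 273   (yellow component)
  28x1 + 223x4 ≥ 455   (red component)
  x1, x2, x3, x4, x5 ≥ 0.
The minimum-cost mix takes nothing from kaolin, talc — only iron-oxide yellow, phthalo blue, iron-oxide red. Binding constraints: blue component, yellow component, red component.
So iron-oxide yellow = 1.102 kg, phthalo blue = 1.373 kg, iron-oxide red = 1.902 kg.
Cost = 1.44·1.102 + 14.06·1.373 + 1.2·1.902 = 23.1737.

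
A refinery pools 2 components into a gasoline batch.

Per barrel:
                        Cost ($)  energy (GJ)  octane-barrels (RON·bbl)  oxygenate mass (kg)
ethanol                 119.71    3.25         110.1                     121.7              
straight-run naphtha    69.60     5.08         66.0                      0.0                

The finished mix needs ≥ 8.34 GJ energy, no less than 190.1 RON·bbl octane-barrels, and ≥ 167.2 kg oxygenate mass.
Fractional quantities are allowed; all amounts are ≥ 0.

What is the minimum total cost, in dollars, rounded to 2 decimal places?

Set it up as a linear program. Let x1 = barrels of ethanol, x2 = barrels of straight-run naphtha.
Minimise 119.71x1 + 69.6x2 s.t.:
  3.25x1 + 5.08x2 ≥ 8.34   (energy)
  110.1x1 + 66x2 ≥ 190.1   (octane-barrels)
  121.7x1 ≥ 167.2   (oxygenate mass)
  x1, x2 ≥ 0.
Both inputs are positive at the optimum. There the energy and oxygenate mass constraints are tight.
Solving gives x1 = 1.3739, x2 = 0.76278.
Total cost: 119.71·1.3739 + 69.6·0.76278 = 217.5591.

$217.56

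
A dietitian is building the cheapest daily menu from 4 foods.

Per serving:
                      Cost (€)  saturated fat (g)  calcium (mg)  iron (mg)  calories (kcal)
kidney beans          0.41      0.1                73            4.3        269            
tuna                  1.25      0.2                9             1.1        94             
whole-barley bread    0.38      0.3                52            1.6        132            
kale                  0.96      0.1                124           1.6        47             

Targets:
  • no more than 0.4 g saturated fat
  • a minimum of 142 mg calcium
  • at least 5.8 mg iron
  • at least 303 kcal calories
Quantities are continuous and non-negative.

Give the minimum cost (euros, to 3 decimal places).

€0.798

Let x1 = servings of kidney beans, x2 = servings of tuna, x3 = servings of whole-barley bread, x4 = servings of kale.
min 0.41x1 + 1.25x2 + 0.38x3 + 0.96x4 s.t.:
  0.1x1 + 0.2x2 + 0.3x3 + 0.1x4 ≤ 0.4   (saturated fat)
  73x1 + 9x2 + 52x3 + 124x4 ≥ 142   (calcium)
  4.3x1 + 1.1x2 + 1.6x3 + 1.6x4 ≥ 5.8   (iron)
  269x1 + 94x2 + 132x3 + 47x4 ≥ 303   (calories)
  x1, x2, x3, x4 ≥ 0.
The cheapest feasible vertex uses only kidney beans; tuna, whole-barley bread, kale are not used. Binding constraint: calcium.
That vertex is x1 = 1.9452.
Hence cost = 0.41·1.9452 = €0.79753.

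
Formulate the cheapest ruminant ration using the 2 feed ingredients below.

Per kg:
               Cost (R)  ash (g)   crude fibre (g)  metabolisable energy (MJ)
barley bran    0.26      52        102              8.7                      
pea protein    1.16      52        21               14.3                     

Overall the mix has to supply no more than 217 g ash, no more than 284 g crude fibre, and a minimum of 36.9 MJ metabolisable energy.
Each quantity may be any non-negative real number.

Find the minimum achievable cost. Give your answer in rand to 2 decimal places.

R1.85

Let x1 = kg of barley bran, x2 = kg of pea protein.
min 0.26x1 + 1.16x2 subject to:
  52x1 + 52x2 ≤ 217   (ash)
  102x1 + 21x2 ≤ 284   (crude fibre)
  8.7x1 + 14.3x2 ≥ 36.9   (metabolisable energy)
  x1, x2 ≥ 0.
Both inputs are positive at the optimum. There the crude fibre and metabolisable energy constraints are tight.
Solving gives x1 = 2.5757, x2 = 1.0134.
Hence cost = 0.26·2.5757 + 1.16·1.0134 = R1.8452.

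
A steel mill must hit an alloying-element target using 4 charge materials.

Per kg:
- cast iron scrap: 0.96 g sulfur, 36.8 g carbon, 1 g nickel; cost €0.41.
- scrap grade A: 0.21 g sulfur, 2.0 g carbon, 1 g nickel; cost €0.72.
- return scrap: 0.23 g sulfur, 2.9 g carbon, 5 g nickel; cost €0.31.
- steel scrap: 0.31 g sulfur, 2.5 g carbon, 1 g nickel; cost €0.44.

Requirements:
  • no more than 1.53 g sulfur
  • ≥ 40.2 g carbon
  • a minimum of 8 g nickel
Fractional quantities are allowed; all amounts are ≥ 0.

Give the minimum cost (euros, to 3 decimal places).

€0.838

Treat it as an LP. Let x1 = kg of cast iron scrap, x2 = kg of scrap grade A, x3 = kg of return scrap, x4 = kg of steel scrap.
Minimise 0.41x1 + 0.72x2 + 0.31x3 + 0.44x4 with:
  0.96x1 + 0.21x2 + 0.23x3 + 0.31x4 ≤ 1.53   (sulfur)
  36.8x1 + 2x2 + 2.9x3 + 2.5x4 ≥ 40.2   (carbon)
  1x1 + 1x2 + 5x3 + 1x4 ≥ 8   (nickel)
  x1, x2, x3, x4 ≥ 0.
The optimal basis is {cast iron scrap, return scrap}; scrap grade A, steel scrap drop out. There the carbon and nickel constraints are tight.
That vertex is x1 = 0.9818, x3 = 1.404.
Objective = 0.41·0.9818 + 0.31·1.404 = 0.83778.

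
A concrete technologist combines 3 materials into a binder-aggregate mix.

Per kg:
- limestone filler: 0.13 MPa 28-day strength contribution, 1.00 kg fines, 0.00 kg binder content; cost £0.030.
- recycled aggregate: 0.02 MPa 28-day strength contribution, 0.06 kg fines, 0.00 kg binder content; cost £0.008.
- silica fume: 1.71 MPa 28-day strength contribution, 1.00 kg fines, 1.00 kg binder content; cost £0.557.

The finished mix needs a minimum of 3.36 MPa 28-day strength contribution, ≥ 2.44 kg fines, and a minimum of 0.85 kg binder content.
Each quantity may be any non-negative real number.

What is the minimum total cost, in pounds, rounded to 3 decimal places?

£0.913

Treat it as an LP. Let x1 = kg of limestone filler, x2 = kg of recycled aggregate, x3 = kg of silica fume.
min 0.03x1 + 0.008x2 + 0.557x3 s.t.:
  0.13x1 + 0.02x2 + 1.71x3 ≥ 3.36   (28-day strength contribution)
  1x1 + 0.06x2 + 1x3 ≥ 2.44   (fines)
  1x3 ≥ 0.85   (binder content)
  x1, x2, x3 ≥ 0.
At the optimum only limestone filler, silica fume are positive (recycled aggregate = 0). Binding constraints: 28-day strength contribution and binder content.
That vertex is x1 = 14.665, x3 = 0.85.
Cost = 0.03·14.665 + 0.557·0.85 = 0.91340.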